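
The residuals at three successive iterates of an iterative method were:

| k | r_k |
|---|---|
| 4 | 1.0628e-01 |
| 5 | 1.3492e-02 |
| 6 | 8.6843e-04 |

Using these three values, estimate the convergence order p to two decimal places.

1.33

p ≈ ln(r_6/r_5) / ln(r_5/r_4)
  = ln(8.6843e-04/1.3492e-02) / ln(1.3492e-02/1.0628e-01)
  = ln(0.0643663) / ln(0.126948)
  = -2.74317 / -2.06398 ≈ 1.32907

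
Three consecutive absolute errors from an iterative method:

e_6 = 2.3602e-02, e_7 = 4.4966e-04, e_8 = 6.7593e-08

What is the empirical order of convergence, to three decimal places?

p ≈ ln(e_8/e_7) / ln(e_7/e_6)
  = ln(6.7593e-08/4.4966e-04) / ln(4.4966e-04/2.3602e-02)
  = ln(0.00015032) / ln(0.0190518)
  = -8.802744 / -3.960594 ≈ 2.222582

2.223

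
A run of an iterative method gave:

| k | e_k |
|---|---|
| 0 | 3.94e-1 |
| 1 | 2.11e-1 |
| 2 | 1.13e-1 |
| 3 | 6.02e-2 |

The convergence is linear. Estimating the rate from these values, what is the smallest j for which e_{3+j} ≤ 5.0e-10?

30

Rate ρ ≈ e_3/e_2 = 6.02e-2/1.13e-1 = 0.5327.
After j more steps, e_{3+j} ≈ 6.02e-2·ρ^j; need ρ^j ≤ 5.0e-10/6.02e-2 = 8.30565e-09.
j ≥ ln(8.30565e-09)/ln(0.5327) = -18.6063/-0.62980 = 29.543.
So 30 more iterations are needed.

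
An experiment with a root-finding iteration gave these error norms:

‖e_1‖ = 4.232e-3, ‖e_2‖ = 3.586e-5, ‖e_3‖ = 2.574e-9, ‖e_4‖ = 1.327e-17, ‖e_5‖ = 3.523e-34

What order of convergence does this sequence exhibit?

Consecutive ratios: ‖e_5‖/‖e_4‖ = 3.523e-34/1.327e-17 = 2.65486e-17, ‖e_4‖/‖e_3‖ = 1.327e-17/2.574e-9 = 5.1554e-09.
p ≈ ln(2.65486e-17)/ln(5.1554e-09) = -38.1676/-19.0832 ≈ 2.00.
So the convergence is quadratic (order 2).

2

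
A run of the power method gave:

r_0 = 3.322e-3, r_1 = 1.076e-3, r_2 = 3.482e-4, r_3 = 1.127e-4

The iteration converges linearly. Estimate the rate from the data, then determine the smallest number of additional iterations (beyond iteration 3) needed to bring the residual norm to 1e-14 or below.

Rate ρ ≈ r_3/r_2 = 1.127e-4/3.482e-4 = 0.3237.
After j more steps, r_{3+j} ≈ 1.127e-4·ρ^j; need ρ^j ≤ 1e-14/1.127e-4 = 8.87311e-11.
j ≥ ln(8.87311e-11)/ln(0.3237) = -23.1454/-1.12794 = 20.520.
So 21 more iterations are needed.

21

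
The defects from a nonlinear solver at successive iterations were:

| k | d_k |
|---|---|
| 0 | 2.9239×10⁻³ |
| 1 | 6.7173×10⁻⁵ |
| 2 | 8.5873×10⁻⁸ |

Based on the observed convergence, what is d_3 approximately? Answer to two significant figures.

6.7e-13

First estimate the order: p ≈ ln(d_2/d_1) / ln(d_1/d_0) = ln(8.5873×10⁻⁸/6.7173×10⁻⁵)/ln(6.7173×10⁻⁵/2.9239×10⁻³) = ln(0.00127839)/ln(0.0229738) ≈ 1.7656.
Then d_3 ≈ d_2·(d_2/d_1)^p = 8.5873×10⁻⁸·(0.00127839)^1.7656 = 8.5873×10⁻⁸·7.78977e-06 ≈ 6.689e-13.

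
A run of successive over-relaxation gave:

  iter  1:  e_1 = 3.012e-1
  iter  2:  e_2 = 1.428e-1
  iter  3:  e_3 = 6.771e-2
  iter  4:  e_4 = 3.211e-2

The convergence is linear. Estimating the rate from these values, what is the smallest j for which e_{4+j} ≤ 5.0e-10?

Rate ρ ≈ e_4/e_3 = 3.211e-2/6.771e-2 = 0.4742.
After j more steps, e_{4+j} ≈ 3.211e-2·ρ^j; need ρ^j ≤ 5.0e-10/3.211e-2 = 1.55715e-08.
j ≥ ln(1.55715e-08)/ln(0.4742) = -17.9778/-0.74613 = 24.095.
So 25 more iterations are needed.

25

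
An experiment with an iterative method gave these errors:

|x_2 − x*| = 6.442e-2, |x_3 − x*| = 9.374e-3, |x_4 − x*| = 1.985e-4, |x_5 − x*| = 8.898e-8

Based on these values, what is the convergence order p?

Consecutive ratios: |x_5 − x*|/|x_4 − x*| = 8.898e-8/1.985e-4 = 0.000448262, |x_4 − x*|/|x_3 − x*| = 1.985e-4/9.374e-3 = 0.0211756.
p ≈ ln(0.000448262)/ln(0.0211756) = -7.7101/-3.8549 ≈ 2.00.
So the convergence is quadratic (order 2).

2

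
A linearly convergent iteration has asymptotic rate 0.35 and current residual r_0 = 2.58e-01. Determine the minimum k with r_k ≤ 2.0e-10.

After k steps, r_k ≈ 2.58e-01·0.35^k.
Need 0.35^k ≤ 2.0e-10/2.58e-01 = 7.75194e-10.
k ≥ ln(7.75194e-10)/ln(0.35) = -20.9779/-1.04982 = 19.982.
Smallest integer k = 20.

20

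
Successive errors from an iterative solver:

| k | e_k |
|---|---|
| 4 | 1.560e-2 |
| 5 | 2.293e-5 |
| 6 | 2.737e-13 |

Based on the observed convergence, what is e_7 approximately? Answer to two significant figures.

1.9e-35

First estimate the order: p ≈ ln(e_6/e_5) / ln(e_5/e_4) = ln(2.737e-13/2.293e-5)/ln(2.293e-5/1.560e-2) = ln(1.19363e-08)/ln(0.00146987) ≈ 2.7970.
Then e_7 ≈ e_6·(e_6/e_5)^p = 2.737e-13·(1.19363e-08)^2.7970 = 2.737e-13·6.90247e-23 ≈ 1.889e-35.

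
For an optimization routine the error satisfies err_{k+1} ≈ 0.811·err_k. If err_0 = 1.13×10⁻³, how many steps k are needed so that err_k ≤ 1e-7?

After k steps, err_k ≈ 1.13×10⁻³·0.811^k.
Need 0.811^k ≤ 1e-7/1.13×10⁻³ = 8.84956e-05.
k ≥ ln(8.84956e-05)/ln(0.811) = -9.3326/-0.20949 = 44.549.
Smallest integer k = 45.

45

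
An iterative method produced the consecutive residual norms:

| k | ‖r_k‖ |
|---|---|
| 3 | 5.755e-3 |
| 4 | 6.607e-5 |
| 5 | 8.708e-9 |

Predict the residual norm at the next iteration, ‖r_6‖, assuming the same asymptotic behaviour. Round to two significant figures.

1.5e-16

First estimate the order: p ≈ ln(‖r_5‖/‖r_4‖) / ln(‖r_4‖/‖r_3‖) = ln(8.708e-9/6.607e-5)/ln(6.607e-5/5.755e-3) = ln(0.0001318)/ln(0.0114805) ≈ 2.0000.
Then ‖r_6‖ ≈ ‖r_5‖·(‖r_5‖/‖r_4‖)^p = 8.708e-9·(0.0001318)^2.0000 = 8.708e-9·1.73712e-08 ≈ 1.513e-16.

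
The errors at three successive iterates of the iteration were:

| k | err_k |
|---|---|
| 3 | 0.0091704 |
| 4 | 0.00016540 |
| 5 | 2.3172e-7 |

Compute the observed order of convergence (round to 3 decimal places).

p ≈ ln(err_5/err_4) / ln(err_4/err_3)
  = ln(2.3172e-7/0.00016540) / ln(0.00016540/0.0091704)
  = ln(0.00140097) / ln(0.0180363)
  = -6.570590 / -4.015369 ≈ 1.636360

1.636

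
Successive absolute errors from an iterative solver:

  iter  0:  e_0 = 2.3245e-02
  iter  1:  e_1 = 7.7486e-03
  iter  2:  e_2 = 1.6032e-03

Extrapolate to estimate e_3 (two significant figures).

First estimate the order: p ≈ ln(e_2/e_1) / ln(e_1/e_0) = ln(1.6032e-03/7.7486e-03)/ln(7.7486e-03/2.3245e-02) = ln(0.206902)/ln(0.333345) ≈ 1.4341.
Then e_3 ≈ e_2·(e_2/e_1)^p = 1.6032e-03·(0.206902)^1.4341 = 1.6032e-03·0.104409 ≈ 0.0001674.

1.7e-4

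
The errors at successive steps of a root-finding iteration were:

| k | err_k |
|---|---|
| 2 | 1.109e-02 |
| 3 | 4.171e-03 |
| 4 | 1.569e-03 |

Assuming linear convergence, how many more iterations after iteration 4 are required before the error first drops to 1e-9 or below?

15

Rate ρ ≈ err_4/err_3 = 1.569e-03/4.171e-03 = 0.3762.
After j more steps, err_{4+j} ≈ 1.569e-03·ρ^j; need ρ^j ≤ 1e-9/1.569e-03 = 6.37349e-07.
j ≥ ln(6.37349e-07)/ln(0.3762) = -14.2659/-0.97763 = 14.592.
So 15 more iterations are needed.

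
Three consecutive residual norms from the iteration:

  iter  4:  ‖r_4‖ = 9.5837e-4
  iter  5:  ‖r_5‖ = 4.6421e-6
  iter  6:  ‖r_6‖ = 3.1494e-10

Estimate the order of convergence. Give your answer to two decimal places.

1.80

p ≈ ln(‖r_6‖/‖r_5‖) / ln(‖r_5‖/‖r_4‖)
  = ln(3.1494e-10/4.6421e-6) / ln(4.6421e-6/9.5837e-4)
  = ln(6.78443e-05) / ln(0.00484375)
  = -9.59830 / -5.33007 ≈ 1.80078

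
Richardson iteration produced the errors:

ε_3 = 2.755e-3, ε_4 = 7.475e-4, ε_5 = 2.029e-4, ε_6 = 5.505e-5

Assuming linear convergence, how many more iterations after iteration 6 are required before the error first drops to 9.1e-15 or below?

Rate ρ ≈ ε_6/ε_5 = 5.505e-5/2.029e-4 = 0.2713.
After j more steps, ε_{6+j} ≈ 5.505e-5·ρ^j; need ρ^j ≤ 9.1e-15/5.505e-5 = 1.65304e-10.
j ≥ ln(1.65304e-10)/ln(0.2713) = -22.5232/-1.30453 = 17.265.
So 18 more iterations are needed.

18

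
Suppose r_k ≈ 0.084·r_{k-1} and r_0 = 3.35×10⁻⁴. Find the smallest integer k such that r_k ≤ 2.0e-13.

9

After k steps, r_k ≈ 3.35×10⁻⁴·0.084^k.
Need 0.084^k ≤ 2.0e-13/3.35×10⁻⁴ = 5.97015e-10.
k ≥ ln(5.97015e-10)/ln(0.084) = -21.2391/-2.47694 = 8.575.
Smallest integer k = 9.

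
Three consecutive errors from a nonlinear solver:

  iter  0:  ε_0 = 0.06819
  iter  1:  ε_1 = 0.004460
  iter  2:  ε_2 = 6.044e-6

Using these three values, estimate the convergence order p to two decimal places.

2.42

p ≈ ln(ε_2/ε_1) / ln(ε_1/ε_0)
  = ln(6.044e-6/0.004460) / ln(0.004460/0.06819)
  = ln(0.00135516) / ln(0.0654055)
  = -6.60384 / -2.72715 ≈ 2.42152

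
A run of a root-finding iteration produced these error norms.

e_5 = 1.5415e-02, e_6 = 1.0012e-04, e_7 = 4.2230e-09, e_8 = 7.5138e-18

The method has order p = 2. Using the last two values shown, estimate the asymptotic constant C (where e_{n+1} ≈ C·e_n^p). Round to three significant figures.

0.421

C ≈ e_8 / e_7^2
  = 7.5138e-18 / (4.2230e-09)^2
  = 7.5138e-18 / 1.78337e-17 ≈ 0.42133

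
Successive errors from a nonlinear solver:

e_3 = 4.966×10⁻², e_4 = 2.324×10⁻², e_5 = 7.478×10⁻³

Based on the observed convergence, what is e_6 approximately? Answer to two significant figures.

1.4e-3

First estimate the order: p ≈ ln(e_5/e_4) / ln(e_4/e_3) = ln(7.478×10⁻³/2.324×10⁻²)/ln(2.324×10⁻²/4.966×10⁻²) = ln(0.321773)/ln(0.467982) ≈ 1.4933.
Then e_6 ≈ e_5·(e_5/e_4)^p = 7.478×10⁻³·(0.321773)^1.4933 = 7.478×10⁻³·0.183918 ≈ 0.001375.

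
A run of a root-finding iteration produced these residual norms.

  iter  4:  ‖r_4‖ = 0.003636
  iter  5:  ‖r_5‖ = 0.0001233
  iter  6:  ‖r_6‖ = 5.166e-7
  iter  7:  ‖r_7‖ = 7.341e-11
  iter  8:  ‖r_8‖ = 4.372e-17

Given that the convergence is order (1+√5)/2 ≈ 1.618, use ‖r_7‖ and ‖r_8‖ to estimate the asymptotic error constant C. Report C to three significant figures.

C ≈ ‖r_8‖ / ‖r_7‖^1.618
  = 4.372e-17 / (7.341e-11)^1.618
  = 4.372e-17 / 4.00675e-17 ≈ 1.0912

1.09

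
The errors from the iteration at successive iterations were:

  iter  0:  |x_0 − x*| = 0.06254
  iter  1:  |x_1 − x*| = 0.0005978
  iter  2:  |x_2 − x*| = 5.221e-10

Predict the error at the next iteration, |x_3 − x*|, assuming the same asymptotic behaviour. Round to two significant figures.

3.5e-28

First estimate the order: p ≈ ln(|x_2 − x*|/|x_1 − x*|) / ln(|x_1 − x*|/|x_0 − x*|) = ln(5.221e-10/0.0005978)/ln(0.0005978/0.06254) = ln(8.73369e-07)/ln(0.00955868) ≈ 3.0000.
Then |x_3 − x*| ≈ |x_2 − x*|·(|x_2 − x*|/|x_1 − x*|)^p = 5.221e-10·(8.73369e-07)^3.0000 = 5.221e-10·6.66183e-19 ≈ 3.478e-28.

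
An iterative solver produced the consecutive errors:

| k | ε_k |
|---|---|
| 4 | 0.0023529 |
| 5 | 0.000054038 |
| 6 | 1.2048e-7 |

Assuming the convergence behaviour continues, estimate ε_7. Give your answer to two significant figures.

6.2e-12

First estimate the order: p ≈ ln(ε_6/ε_5) / ln(ε_5/ε_4) = ln(1.2048e-7/0.000054038)/ln(0.000054038/0.0023529) = ln(0.00222954)/ln(0.0229666) ≈ 1.6180.
Then ε_7 ≈ ε_6·(ε_6/ε_5)^p = 1.2048e-7·(0.00222954)^1.6180 = 1.2048e-7·5.12168e-05 ≈ 6.171e-12.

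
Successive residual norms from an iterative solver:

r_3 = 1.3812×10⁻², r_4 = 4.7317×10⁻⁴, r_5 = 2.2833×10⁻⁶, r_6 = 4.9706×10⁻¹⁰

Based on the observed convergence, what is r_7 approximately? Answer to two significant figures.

8.1e-16

First estimate the order: p ≈ ln(r_6/r_5) / ln(r_5/r_4) = ln(4.9706×10⁻¹⁰/2.2833×10⁻⁶)/ln(2.2833×10⁻⁶/4.7317×10⁻⁴) = ln(0.000217694)/ln(0.00482554) ≈ 1.5809.
Then r_7 ≈ r_6·(r_6/r_5)^p = 4.9706×10⁻¹⁰·(0.000217694)^1.5809 = 4.9706×10⁻¹⁰·1.62368e-06 ≈ 8.071e-16.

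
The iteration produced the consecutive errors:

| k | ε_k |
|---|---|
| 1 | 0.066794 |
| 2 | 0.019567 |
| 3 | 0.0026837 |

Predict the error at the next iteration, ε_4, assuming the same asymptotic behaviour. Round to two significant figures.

First estimate the order: p ≈ ln(ε_3/ε_2) / ln(ε_2/ε_1) = ln(0.0026837/0.019567)/ln(0.019567/0.066794) = ln(0.137154)/ln(0.292945) ≈ 1.6181.
Then ε_4 ≈ ε_3·(ε_3/ε_2)^p = 0.0026837·(0.137154)^1.6181 = 0.0026837·0.0401714 ≈ 0.0001078.

1.1e-4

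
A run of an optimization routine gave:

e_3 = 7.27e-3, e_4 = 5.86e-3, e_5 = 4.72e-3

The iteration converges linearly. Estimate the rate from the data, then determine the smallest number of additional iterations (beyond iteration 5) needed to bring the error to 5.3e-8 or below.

53

Rate ρ ≈ e_5/e_4 = 4.72e-3/5.86e-3 = 0.8055.
After j more steps, e_{5+j} ≈ 4.72e-3·ρ^j; need ρ^j ≤ 5.3e-8/4.72e-3 = 1.12288e-05.
j ≥ ln(1.12288e-05)/ln(0.8055) = -11.3970/-0.21629 = 52.693.
So 53 more iterations are needed.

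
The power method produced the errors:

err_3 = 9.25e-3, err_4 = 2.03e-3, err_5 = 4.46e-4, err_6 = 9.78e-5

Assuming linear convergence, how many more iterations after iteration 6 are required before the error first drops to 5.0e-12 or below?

12

Rate ρ ≈ err_6/err_5 = 9.78e-5/4.46e-4 = 0.2193.
After j more steps, err_{6+j} ≈ 9.78e-5·ρ^j; need ρ^j ≤ 5.0e-12/9.78e-5 = 5.11247e-08.
j ≥ ln(5.11247e-08)/ln(0.2193) = -16.7890/-1.51731 = 11.065.
So 12 more iterations are needed.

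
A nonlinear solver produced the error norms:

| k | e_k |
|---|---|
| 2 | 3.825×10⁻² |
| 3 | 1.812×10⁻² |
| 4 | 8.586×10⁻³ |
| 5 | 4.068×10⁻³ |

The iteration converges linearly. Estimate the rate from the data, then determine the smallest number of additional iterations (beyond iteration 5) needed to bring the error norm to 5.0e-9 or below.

19

Rate ρ ≈ e_5/e_4 = 4.068×10⁻³/8.586×10⁻³ = 0.4738.
After j more steps, e_{5+j} ≈ 4.068×10⁻³·ρ^j; need ρ^j ≤ 5.0e-9/4.068×10⁻³ = 1.22911e-06.
j ≥ ln(1.22911e-06)/ln(0.4738) = -13.6092/-0.74697 = 18.219.
So 19 more iterations are needed.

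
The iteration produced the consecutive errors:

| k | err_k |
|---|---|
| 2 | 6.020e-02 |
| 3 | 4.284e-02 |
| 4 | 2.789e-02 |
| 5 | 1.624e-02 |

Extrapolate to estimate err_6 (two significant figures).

First estimate the order: p ≈ ln(err_5/err_4) / ln(err_4/err_3) = ln(1.624e-02/2.789e-02)/ln(2.789e-02/4.284e-02) = ln(0.582288)/ln(0.651027) ≈ 1.2600.
Then err_6 ≈ err_5·(err_5/err_4)^p = 1.624e-02·(0.582288)^1.2600 = 1.624e-02·0.50591 ≈ 0.008216.

8.2e-3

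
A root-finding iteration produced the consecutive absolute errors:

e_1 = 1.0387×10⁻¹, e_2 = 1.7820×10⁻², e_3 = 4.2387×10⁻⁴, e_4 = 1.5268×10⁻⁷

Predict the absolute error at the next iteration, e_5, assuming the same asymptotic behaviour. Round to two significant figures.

7.6e-15

First estimate the order: p ≈ ln(e_4/e_3) / ln(e_3/e_2) = ln(1.5268×10⁻⁷/4.2387×10⁻⁴)/ln(4.2387×10⁻⁴/1.7820×10⁻²) = ln(0.000360205)/ln(0.0237862) ≈ 2.1208.
Then e_5 ≈ e_4·(e_4/e_3)^p = 1.5268×10⁻⁷·(0.000360205)^2.1208 = 1.5268×10⁻⁷·4.97887e-08 ≈ 7.602e-15.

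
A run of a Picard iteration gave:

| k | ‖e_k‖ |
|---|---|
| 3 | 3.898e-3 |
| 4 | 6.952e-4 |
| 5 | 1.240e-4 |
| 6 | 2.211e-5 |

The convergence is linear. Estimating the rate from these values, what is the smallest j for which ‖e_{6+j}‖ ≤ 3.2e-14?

Rate ρ ≈ ‖e_6‖/‖e_5‖ = 2.211e-5/1.240e-4 = 0.1783.
After j more steps, ‖e_{6+j}‖ ≈ 2.211e-5·ρ^j; need ρ^j ≤ 3.2e-14/2.211e-5 = 1.44731e-09.
j ≥ ln(1.44731e-09)/ln(0.1783) = -20.3536/-1.72429 = 11.804.
So 12 more iterations are needed.

12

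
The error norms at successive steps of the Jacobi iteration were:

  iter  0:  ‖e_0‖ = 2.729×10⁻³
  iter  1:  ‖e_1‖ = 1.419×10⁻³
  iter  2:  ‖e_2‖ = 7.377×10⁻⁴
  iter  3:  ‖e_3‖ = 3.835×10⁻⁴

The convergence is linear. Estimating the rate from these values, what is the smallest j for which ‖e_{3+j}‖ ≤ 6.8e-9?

Rate ρ ≈ ‖e_3‖/‖e_2‖ = 3.835×10⁻⁴/7.377×10⁻⁴ = 0.5199.
After j more steps, ‖e_{3+j}‖ ≈ 3.835×10⁻⁴·ρ^j; need ρ^j ≤ 6.8e-9/3.835×10⁻⁴ = 1.77314e-05.
j ≥ ln(1.77314e-05)/ln(0.5199) = -10.9402/-0.65412 = 16.725.
So 17 more iterations are needed.

17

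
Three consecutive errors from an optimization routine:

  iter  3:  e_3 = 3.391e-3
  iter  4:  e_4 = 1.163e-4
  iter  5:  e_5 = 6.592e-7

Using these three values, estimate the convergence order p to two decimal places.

p ≈ ln(e_5/e_4) / ln(e_4/e_3)
  = ln(6.592e-7/1.163e-4) / ln(1.163e-4/3.391e-3)
  = ln(0.0056681) / ln(0.0342967)
  = -5.17290 / -3.37271 ≈ 1.53375

1.53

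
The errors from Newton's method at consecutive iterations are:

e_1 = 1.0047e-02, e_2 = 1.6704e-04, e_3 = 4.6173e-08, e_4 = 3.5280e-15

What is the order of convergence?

Consecutive ratios: e_4/e_3 = 3.5280e-15/4.6173e-08 = 7.64083e-08, e_3/e_2 = 4.6173e-08/1.6704e-04 = 0.000276419.
p ≈ ln(7.64083e-08)/ln(0.000276419) = -16.3872/-8.1936 ≈ 2.00.
So the convergence is quadratic (order 2).

2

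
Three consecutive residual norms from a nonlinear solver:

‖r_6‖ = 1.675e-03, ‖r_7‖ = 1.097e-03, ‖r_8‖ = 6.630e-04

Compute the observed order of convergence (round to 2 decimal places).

1.19

p ≈ ln(‖r_8‖/‖r_7‖) / ln(‖r_7‖/‖r_6‖)
  = ln(6.630e-04/1.097e-03) / ln(1.097e-03/1.675e-03)
  = ln(0.604376) / ln(0.654925)
  = -0.50356 / -0.42323 ≈ 1.18980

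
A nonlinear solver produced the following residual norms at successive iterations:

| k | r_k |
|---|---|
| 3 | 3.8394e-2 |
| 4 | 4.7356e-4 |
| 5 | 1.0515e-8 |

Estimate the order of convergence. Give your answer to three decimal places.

p ≈ ln(r_5/r_4) / ln(r_4/r_3)
  = ln(1.0515e-8/4.7356e-4) / ln(4.7356e-4/3.8394e-2)
  = ln(2.22042e-05) / ln(0.0123342)
  = -10.715229 / -4.395379 ≈ 2.437840

2.438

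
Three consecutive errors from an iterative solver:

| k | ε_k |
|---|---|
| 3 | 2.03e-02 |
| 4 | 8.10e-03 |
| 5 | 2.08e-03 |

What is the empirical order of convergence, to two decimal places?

p ≈ ln(ε_5/ε_4) / ln(ε_4/ε_3)
  = ln(2.08e-03/8.10e-03) / ln(8.10e-03/2.03e-02)
  = ln(0.25679) / ln(0.399015)
  = -1.35950 / -0.91876 ≈ 1.47971

1.48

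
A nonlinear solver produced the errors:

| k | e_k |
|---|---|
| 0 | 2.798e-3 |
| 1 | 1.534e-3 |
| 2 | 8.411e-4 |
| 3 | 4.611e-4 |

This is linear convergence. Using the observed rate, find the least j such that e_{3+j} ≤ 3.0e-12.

32

Rate ρ ≈ e_3/e_2 = 4.611e-4/8.411e-4 = 0.5482.
After j more steps, e_{3+j} ≈ 4.611e-4·ρ^j; need ρ^j ≤ 3.0e-12/4.611e-4 = 6.50618e-09.
j ≥ ln(6.50618e-09)/ln(0.5482) = -18.8505/-0.60112 = 31.359.
So 32 more iterations are needed.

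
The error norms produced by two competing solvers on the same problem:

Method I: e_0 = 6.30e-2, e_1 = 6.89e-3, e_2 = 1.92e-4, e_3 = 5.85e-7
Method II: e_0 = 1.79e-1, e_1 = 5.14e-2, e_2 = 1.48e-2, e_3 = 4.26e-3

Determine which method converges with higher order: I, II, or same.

I

Method I: p ≈ ln(5.85e-7/1.92e-4)/ln(1.92e-4/6.89e-3) ≈ 1.62.
Method II: p ≈ ln(4.26e-3/1.48e-2)/ln(1.48e-2/5.14e-2) ≈ 1.00.
Method I has the higher order (≈1.6 vs ≈1.0).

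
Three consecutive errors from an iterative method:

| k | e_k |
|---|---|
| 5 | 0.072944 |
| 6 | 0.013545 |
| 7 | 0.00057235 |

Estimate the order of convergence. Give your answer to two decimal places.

1.88

p ≈ ln(e_7/e_6) / ln(e_6/e_5)
  = ln(0.00057235/0.013545) / ln(0.013545/0.072944)
  = ln(0.0422554) / ln(0.18569)
  = -3.16402 / -1.68368 ≈ 1.87923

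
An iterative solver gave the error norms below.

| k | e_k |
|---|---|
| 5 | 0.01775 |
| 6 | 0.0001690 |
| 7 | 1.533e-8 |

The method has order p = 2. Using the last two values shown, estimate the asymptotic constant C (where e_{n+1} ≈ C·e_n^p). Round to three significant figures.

C ≈ e_7 / e_6^2
  = 1.533e-8 / (0.0001690)^2
  = 1.533e-8 / 2.8561e-08 ≈ 0.53675

0.537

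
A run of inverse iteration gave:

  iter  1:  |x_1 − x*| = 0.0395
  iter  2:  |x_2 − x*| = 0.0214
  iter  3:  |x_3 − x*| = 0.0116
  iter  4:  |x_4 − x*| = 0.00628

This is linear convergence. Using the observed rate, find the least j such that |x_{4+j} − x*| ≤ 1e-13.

Rate ρ ≈ |x_4 − x*|/|x_3 − x*| = 0.00628/0.0116 = 0.5414.
After j more steps, |x_{4+j} − x*| ≈ 0.00628·ρ^j; need ρ^j ≤ 1e-13/0.00628 = 1.59236e-11.
j ≥ ln(1.59236e-11)/ln(0.5414) = -24.8632/-0.61360 = 40.520.
So 41 more iterations are needed.

41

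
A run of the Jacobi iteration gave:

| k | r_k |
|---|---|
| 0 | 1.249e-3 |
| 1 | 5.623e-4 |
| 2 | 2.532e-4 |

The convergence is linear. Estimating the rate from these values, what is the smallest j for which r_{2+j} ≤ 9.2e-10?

16

Rate ρ ≈ r_2/r_1 = 2.532e-4/5.623e-4 = 0.4503.
After j more steps, r_{2+j} ≈ 2.532e-4·ρ^j; need ρ^j ≤ 9.2e-10/2.532e-4 = 3.63349e-06.
j ≥ ln(3.63349e-06)/ln(0.4503) = -12.5253/-0.79784 = 15.699.
So 16 more iterations are needed.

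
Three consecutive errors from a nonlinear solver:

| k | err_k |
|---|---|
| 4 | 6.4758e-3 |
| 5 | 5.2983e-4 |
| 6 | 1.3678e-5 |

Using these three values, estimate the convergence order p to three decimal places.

1.461

p ≈ ln(err_6/err_5) / ln(err_5/err_4)
  = ln(1.3678e-5/5.2983e-4) / ln(5.2983e-4/6.4758e-3)
  = ln(0.0258158) / ln(0.0818169)
  = -3.656769 / -2.503271 ≈ 1.460796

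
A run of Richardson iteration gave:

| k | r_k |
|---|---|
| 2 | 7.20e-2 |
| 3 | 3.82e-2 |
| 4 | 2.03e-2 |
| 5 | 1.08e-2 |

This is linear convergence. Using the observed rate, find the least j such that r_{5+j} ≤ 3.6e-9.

Rate ρ ≈ r_5/r_4 = 1.08e-2/2.03e-2 = 0.5320.
After j more steps, r_{5+j} ≈ 1.08e-2·ρ^j; need ρ^j ≤ 3.6e-9/1.08e-2 = 3.33333e-07.
j ≥ ln(3.33333e-07)/ln(0.5320) = -14.9141/-0.63111 = 23.632.
So 24 more iterations are needed.

24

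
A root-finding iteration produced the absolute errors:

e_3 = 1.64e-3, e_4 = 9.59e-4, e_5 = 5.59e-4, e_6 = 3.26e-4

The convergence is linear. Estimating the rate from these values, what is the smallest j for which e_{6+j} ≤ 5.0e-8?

17

Rate ρ ≈ e_6/e_5 = 3.26e-4/5.59e-4 = 0.5832.
After j more steps, e_{6+j} ≈ 3.26e-4·ρ^j; need ρ^j ≤ 5.0e-8/3.26e-4 = 0.000153374.
j ≥ ln(0.000153374)/ln(0.5832) = -8.7826/-0.53923 = 16.287.
So 17 more iterations are needed.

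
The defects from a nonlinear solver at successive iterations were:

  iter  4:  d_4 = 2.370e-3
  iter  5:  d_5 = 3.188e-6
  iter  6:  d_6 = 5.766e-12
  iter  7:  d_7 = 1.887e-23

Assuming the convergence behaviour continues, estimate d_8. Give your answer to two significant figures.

2.0e-46

First estimate the order: p ≈ ln(d_7/d_6) / ln(d_6/d_5) = ln(1.887e-23/5.766e-12)/ln(5.766e-12/3.188e-6) = ln(3.27263e-12)/ln(1.80866e-06) ≈ 2.0000.
Then d_8 ≈ d_7·(d_7/d_6)^p = 1.887e-23·(3.27263e-12)^2.0000 = 1.887e-23·1.07101e-23 ≈ 2.021e-46.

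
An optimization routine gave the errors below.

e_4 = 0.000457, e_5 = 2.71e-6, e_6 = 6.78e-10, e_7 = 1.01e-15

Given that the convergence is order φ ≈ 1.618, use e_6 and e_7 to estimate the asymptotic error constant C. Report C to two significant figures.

C ≈ e_7 / e_6^1.618
  = 1.01e-15 / (6.78e-10)^1.618
  = 1.01e-15 / 1.46194e-15 ≈ 0.69086

0.69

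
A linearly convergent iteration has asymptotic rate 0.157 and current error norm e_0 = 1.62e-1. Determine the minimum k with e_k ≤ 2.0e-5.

5

After k steps, e_k ≈ 1.62e-1·0.157^k.
Need 0.157^k ≤ 2.0e-5/1.62e-1 = 0.000123457.
k ≥ ln(0.000123457)/ln(0.157) = -8.9996/-1.85151 = 4.861.
Smallest integer k = 5.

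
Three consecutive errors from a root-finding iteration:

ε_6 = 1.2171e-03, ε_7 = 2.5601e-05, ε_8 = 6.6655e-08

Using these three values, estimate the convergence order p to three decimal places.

p ≈ ln(ε_8/ε_7) / ln(ε_7/ε_6)
  = ln(6.6655e-08/2.5601e-05) / ln(2.5601e-05/1.2171e-03)
  = ln(0.00260361) / ln(0.0210344)
  = -5.950856 / -3.861596 ≈ 1.541035

1.541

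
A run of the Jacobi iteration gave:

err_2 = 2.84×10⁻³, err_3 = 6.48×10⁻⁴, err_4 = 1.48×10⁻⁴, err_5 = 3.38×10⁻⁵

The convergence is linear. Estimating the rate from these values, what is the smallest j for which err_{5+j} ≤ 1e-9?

8

Rate ρ ≈ err_5/err_4 = 3.38×10⁻⁵/1.48×10⁻⁴ = 0.2284.
After j more steps, err_{5+j} ≈ 3.38×10⁻⁵·ρ^j; need ρ^j ≤ 1e-9/3.38×10⁻⁵ = 2.95858e-05.
j ≥ ln(2.95858e-05)/ln(0.2284) = -10.4282/-1.47666 = 7.062.
So 8 more iterations are needed.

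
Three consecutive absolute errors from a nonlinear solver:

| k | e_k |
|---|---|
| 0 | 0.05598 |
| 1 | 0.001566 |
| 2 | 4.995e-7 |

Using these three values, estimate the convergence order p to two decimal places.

p ≈ ln(e_2/e_1) / ln(e_1/e_0)
  = ln(4.995e-7/0.001566) / ln(0.001566/0.05598)
  = ln(0.000318966) / ln(0.0279743)
  = -8.05043 / -3.57647 ≈ 2.25094

2.25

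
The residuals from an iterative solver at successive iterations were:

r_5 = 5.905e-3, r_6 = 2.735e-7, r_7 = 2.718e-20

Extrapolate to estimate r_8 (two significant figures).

First estimate the order: p ≈ ln(r_7/r_6) / ln(r_6/r_5) = ln(2.718e-20/2.735e-7)/ln(2.735e-7/5.905e-3) = ln(9.93784e-14)/ln(4.63167e-05) ≈ 3.0000.
Then r_8 ≈ r_7·(r_7/r_6)^p = 2.718e-20·(9.93784e-14)^3.0000 = 2.718e-20·9.81468e-40 ≈ 2.668e-59.

2.7e-59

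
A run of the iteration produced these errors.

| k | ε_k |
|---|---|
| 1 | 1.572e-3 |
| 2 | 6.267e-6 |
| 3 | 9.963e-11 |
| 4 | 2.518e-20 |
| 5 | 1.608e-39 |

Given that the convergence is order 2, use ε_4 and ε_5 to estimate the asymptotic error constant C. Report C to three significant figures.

2.54

C ≈ ε_5 / ε_4^2
  = 1.608e-39 / (2.518e-20)^2
  = 1.608e-39 / 6.34032e-40 ≈ 2.5361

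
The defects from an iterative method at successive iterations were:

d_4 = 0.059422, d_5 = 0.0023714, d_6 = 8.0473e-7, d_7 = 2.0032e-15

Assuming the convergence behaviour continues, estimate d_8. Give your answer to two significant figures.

First estimate the order: p ≈ ln(d_7/d_6) / ln(d_6/d_5) = ln(2.0032e-15/8.0473e-7)/ln(8.0473e-7/0.0023714) = ln(2.48928e-09)/ln(0.000339348) ≈ 2.4800.
Then d_8 ≈ d_7·(d_7/d_6)^p = 2.0032e-15·(2.48928e-09)^2.4800 = 2.0032e-15·4.59476e-22 ≈ 9.204e-37.

9.2e-37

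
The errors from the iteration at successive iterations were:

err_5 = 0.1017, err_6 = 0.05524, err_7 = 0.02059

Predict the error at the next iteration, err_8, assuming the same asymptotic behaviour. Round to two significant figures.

4.2e-3

First estimate the order: p ≈ ln(err_7/err_6) / ln(err_6/err_5) = ln(0.02059/0.05524)/ln(0.05524/0.1017) = ln(0.372737)/ln(0.543166) ≈ 1.6169.
Then err_8 ≈ err_7·(err_7/err_6)^p = 0.02059·(0.372737)^1.6169 = 0.02059·0.202769 ≈ 0.004175.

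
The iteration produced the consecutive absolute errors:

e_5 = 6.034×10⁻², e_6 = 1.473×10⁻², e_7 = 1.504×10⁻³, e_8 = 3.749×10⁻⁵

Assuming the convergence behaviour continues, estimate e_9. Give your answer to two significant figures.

9.5e-8

First estimate the order: p ≈ ln(e_8/e_7) / ln(e_7/e_6) = ln(3.749×10⁻⁵/1.504×10⁻³)/ln(1.504×10⁻³/1.473×10⁻²) = ln(0.0249269)/ln(0.102105) ≈ 1.6180.
Then e_9 ≈ e_8·(e_8/e_7)^p = 3.749×10⁻⁵·(0.0249269)^1.6180 = 3.749×10⁻⁵·0.00254571 ≈ 9.544e-08.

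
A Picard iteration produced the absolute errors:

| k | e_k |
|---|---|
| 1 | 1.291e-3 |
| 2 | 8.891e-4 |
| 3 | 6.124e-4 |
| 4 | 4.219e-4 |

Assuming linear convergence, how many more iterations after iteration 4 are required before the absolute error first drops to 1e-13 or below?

60

Rate ρ ≈ e_4/e_3 = 4.219e-4/6.124e-4 = 0.6889.
After j more steps, e_{4+j} ≈ 4.219e-4·ρ^j; need ρ^j ≤ 1e-13/4.219e-4 = 2.37023e-10.
j ≥ ln(2.37023e-10)/ln(0.6889) = -22.1629/-0.37266 = 59.472.
So 60 more iterations are needed.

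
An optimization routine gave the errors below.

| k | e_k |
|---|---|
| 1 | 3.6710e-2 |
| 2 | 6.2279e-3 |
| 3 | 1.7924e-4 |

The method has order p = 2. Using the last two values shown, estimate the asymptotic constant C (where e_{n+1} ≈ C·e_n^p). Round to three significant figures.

C ≈ e_3 / e_2^2
  = 1.7924e-4 / (6.2279e-3)^2
  = 1.7924e-4 / 3.87867e-05 ≈ 4.6212

4.62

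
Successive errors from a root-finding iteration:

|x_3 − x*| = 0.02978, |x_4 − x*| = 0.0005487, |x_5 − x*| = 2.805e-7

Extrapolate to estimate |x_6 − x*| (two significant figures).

First estimate the order: p ≈ ln(|x_5 − x*|/|x_4 − x*|) / ln(|x_4 − x*|/|x_3 − x*|) = ln(2.805e-7/0.0005487)/ln(0.0005487/0.02978) = ln(0.000511208)/ln(0.0184251) ≈ 1.8975.
Then |x_6 − x*| ≈ |x_5 − x*|·(|x_5 − x*|/|x_4 − x*|)^p = 2.805e-7·(0.000511208)^1.8975 = 2.805e-7·5.68282e-07 ≈ 1.594e-13.

1.6e-13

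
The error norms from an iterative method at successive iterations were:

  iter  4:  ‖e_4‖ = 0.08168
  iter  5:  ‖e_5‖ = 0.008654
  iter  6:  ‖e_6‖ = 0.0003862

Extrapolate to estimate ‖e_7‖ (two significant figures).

5.2e-6

First estimate the order: p ≈ ln(‖e_6‖/‖e_5‖) / ln(‖e_5‖/‖e_4‖) = ln(0.0003862/0.008654)/ln(0.008654/0.08168) = ln(0.0446268)/ln(0.10595) ≈ 1.3852.
Then ‖e_7‖ ≈ ‖e_6‖·(‖e_6‖/‖e_5‖)^p = 0.0003862·(0.0446268)^1.3852 = 0.0003862·0.0134716 ≈ 5.203e-06.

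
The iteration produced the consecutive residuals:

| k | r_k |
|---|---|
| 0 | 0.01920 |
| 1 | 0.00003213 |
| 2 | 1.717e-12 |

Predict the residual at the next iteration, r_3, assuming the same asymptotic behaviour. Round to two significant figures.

First estimate the order: p ≈ ln(r_2/r_1) / ln(r_1/r_0) = ln(1.717e-12/0.00003213)/ln(0.00003213/0.01920) = ln(5.34392e-08)/ln(0.00167344) ≈ 2.6193.
Then r_3 ≈ r_2·(r_2/r_1)^p = 1.717e-12·(5.34392e-08)^2.6193 = 1.717e-12·8.95537e-20 ≈ 1.538e-31.

1.5e-31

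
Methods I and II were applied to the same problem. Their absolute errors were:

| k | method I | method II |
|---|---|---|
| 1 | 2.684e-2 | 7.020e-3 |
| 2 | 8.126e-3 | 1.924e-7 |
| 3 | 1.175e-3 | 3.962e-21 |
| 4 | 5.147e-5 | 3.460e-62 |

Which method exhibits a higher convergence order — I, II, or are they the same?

Method I: p ≈ ln(5.147e-5/1.175e-3)/ln(1.175e-3/8.126e-3) ≈ 1.62.
Method II: p ≈ ln(3.460e-62/3.962e-21)/ln(3.962e-21/1.924e-7) ≈ 3.00.
Method II has the higher order (≈3.0 vs ≈1.6).

II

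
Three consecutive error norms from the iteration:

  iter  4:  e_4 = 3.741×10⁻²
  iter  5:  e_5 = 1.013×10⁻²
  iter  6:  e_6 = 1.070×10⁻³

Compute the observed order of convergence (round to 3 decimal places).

1.721

p ≈ ln(e_6/e_5) / ln(e_5/e_4)
  = ln(1.070×10⁻³/1.013×10⁻²) / ln(1.013×10⁻²/3.741×10⁻²)
  = ln(0.105627) / ln(0.270783)
  = -2.247841 / -1.306438 ≈ 1.720588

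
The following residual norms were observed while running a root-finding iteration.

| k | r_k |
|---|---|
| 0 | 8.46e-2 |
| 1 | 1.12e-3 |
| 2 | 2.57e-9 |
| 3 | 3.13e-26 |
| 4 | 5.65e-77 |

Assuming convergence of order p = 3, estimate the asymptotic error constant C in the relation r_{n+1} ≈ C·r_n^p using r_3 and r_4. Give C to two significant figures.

1.8

C ≈ r_4 / r_3^3
  = 5.65e-77 / (3.13e-26)^3
  = 5.65e-77 / 3.06643e-77 ≈ 1.8425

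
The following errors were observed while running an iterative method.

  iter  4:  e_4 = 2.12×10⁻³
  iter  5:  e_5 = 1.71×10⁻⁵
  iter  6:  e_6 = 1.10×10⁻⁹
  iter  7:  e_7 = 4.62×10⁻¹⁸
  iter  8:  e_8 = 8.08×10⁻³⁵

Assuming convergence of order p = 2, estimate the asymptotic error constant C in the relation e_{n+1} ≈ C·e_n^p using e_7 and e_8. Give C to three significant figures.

C ≈ e_8 / e_7^2
  = 8.08×10⁻³⁵ / (4.62×10⁻¹⁸)^2
  = 8.08×10⁻³⁵ / 2.13444e-35 ≈ 3.7855

3.79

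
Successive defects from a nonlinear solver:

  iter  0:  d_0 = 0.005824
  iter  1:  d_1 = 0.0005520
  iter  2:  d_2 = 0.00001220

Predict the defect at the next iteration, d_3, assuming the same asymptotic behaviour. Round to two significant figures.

2.6e-8

First estimate the order: p ≈ ln(d_2/d_1) / ln(d_1/d_0) = ln(0.00001220/0.0005520)/ln(0.0005520/0.005824) = ln(0.0221014)/ln(0.0947802) ≈ 1.6179.
Then d_3 ≈ d_2·(d_2/d_1)^p = 0.00001220·(0.0221014)^1.6179 = 0.00001220·0.00209622 ≈ 2.557e-08.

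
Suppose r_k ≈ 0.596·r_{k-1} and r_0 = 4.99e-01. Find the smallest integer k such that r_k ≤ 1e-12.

After k steps, r_k ≈ 4.99e-01·0.596^k.
Need 0.596^k ≤ 1e-12/4.99e-01 = 2.00401e-12.
k ≥ ln(2.00401e-12)/ln(0.596) = -26.9359/-0.51751 = 52.049.
Smallest integer k = 53.

53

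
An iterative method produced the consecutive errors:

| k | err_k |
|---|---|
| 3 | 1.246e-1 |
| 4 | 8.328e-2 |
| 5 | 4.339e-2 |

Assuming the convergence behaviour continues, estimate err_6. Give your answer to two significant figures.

First estimate the order: p ≈ ln(err_5/err_4) / ln(err_4/err_3) = ln(4.339e-2/8.328e-2)/ln(8.328e-2/1.246e-1) = ln(0.521013)/ln(0.668379) ≈ 1.6182.
Then err_6 ≈ err_5·(err_5/err_4)^p = 4.339e-2·(0.521013)^1.6182 = 4.339e-2·0.34818 ≈ 0.01511.

1.5e-2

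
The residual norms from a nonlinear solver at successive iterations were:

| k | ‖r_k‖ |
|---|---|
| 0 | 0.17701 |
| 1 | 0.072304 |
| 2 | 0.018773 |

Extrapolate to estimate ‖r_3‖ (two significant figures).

First estimate the order: p ≈ ln(‖r_2‖/‖r_1‖) / ln(‖r_1‖/‖r_0‖) = ln(0.018773/0.072304)/ln(0.072304/0.17701) = ln(0.25964)/ln(0.408474) ≈ 1.5061.
Then ‖r_3‖ ≈ ‖r_2‖·(‖r_2‖/‖r_1‖)^p = 0.018773·(0.25964)^1.5061 = 0.018773·0.131215 ≈ 0.002463.

2.5e-3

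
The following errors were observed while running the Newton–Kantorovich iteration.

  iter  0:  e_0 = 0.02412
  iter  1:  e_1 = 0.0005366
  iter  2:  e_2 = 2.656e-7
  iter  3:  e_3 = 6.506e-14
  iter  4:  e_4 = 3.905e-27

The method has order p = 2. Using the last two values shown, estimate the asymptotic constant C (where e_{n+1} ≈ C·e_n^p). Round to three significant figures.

C ≈ e_4 / e_3^2
  = 3.905e-27 / (6.506e-14)^2
  = 3.905e-27 / 4.2328e-27 ≈ 0.92256

0.923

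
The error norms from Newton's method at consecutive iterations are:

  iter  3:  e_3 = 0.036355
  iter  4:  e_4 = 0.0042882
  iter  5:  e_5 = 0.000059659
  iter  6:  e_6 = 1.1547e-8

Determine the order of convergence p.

2

Consecutive ratios: e_6/e_5 = 1.1547e-8/0.000059659 = 0.00019355, e_5/e_4 = 0.000059659/0.0042882 = 0.0139124.
p ≈ ln(0.00019355)/ln(0.0139124) = -8.5500/-4.2750 ≈ 2.00.
So the convergence is quadratic (order 2).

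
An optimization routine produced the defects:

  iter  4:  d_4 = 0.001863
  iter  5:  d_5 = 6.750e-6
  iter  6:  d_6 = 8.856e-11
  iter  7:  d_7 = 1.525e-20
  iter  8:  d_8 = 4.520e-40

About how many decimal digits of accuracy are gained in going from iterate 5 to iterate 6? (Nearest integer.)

5

Digits gained ≈ log₁₀(d_5/d_6) = log₁₀(6.750e-6/8.856e-11) = log₁₀(76219.5) ≈ 4.882.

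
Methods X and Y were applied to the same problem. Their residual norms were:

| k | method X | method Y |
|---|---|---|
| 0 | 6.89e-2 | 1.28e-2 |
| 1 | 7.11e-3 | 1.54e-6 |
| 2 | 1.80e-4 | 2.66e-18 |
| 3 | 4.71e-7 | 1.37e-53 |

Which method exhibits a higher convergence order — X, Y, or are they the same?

Method X: p ≈ ln(4.71e-7/1.80e-4)/ln(1.80e-4/7.11e-3) ≈ 1.62.
Method Y: p ≈ ln(1.37e-53/2.66e-18)/ln(2.66e-18/1.54e-6) ≈ 3.00.
Method Y has the higher order (≈3.0 vs ≈1.6).

Y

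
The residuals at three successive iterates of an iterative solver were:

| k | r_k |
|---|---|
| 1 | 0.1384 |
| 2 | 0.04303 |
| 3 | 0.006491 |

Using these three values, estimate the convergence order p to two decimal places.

p ≈ ln(r_3/r_2) / ln(r_2/r_1)
  = ln(0.006491/0.04303) / ln(0.04303/0.1384)
  = ln(0.150848) / ln(0.31091)
  = -1.89148 / -1.16825 ≈ 1.61907

1.62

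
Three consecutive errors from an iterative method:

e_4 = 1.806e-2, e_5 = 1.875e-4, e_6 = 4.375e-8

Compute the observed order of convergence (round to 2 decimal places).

1.83

p ≈ ln(e_6/e_5) / ln(e_5/e_4)
  = ln(4.375e-8/1.875e-4) / ln(1.875e-4/1.806e-2)
  = ln(0.000233333) / ln(0.0103821)
  = -8.36304 / -4.56767 ≈ 1.83092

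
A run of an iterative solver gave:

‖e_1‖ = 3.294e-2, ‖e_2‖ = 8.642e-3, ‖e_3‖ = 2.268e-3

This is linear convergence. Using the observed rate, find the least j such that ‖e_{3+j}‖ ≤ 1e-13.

18

Rate ρ ≈ ‖e_3‖/‖e_2‖ = 2.268e-3/8.642e-3 = 0.2624.
After j more steps, ‖e_{3+j}‖ ≈ 2.268e-3·ρ^j; need ρ^j ≤ 1e-13/2.268e-3 = 4.40917e-11.
j ≥ ln(4.40917e-11)/ln(0.2624) = -23.8447/-1.33789 = 17.823.
So 18 more iterations are needed.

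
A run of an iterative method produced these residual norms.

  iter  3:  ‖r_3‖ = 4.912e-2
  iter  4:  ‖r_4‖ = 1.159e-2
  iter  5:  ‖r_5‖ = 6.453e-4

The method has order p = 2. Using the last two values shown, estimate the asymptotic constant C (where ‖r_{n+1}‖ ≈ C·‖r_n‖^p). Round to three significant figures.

4.80

C ≈ ‖r_5‖ / ‖r_4‖^2
  = 6.453e-4 / (1.159e-2)^2
  = 6.453e-4 / 0.000134328 ≈ 4.8039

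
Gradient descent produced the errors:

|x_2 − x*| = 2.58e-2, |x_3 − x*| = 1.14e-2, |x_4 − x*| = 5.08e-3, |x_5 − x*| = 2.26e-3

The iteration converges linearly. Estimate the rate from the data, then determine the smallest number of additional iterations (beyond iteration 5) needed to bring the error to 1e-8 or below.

Rate ρ ≈ |x_5 − x*|/|x_4 − x*| = 2.26e-3/5.08e-3 = 0.4449.
After j more steps, |x_{5+j} − x*| ≈ 2.26e-3·ρ^j; need ρ^j ≤ 1e-8/2.26e-3 = 4.42478e-06.
j ≥ ln(4.42478e-06)/ln(0.4449) = -12.3283/-0.80991 = 15.222.
So 16 more iterations are needed.

16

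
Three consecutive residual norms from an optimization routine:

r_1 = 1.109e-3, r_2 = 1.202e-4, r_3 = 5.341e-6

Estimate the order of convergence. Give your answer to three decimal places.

p ≈ ln(r_3/r_2) / ln(r_2/r_1)
  = ln(5.341e-6/1.202e-4) / ln(1.202e-4/1.109e-3)
  = ln(0.0444343) / ln(0.108386)
  = -3.113744 / -2.222056 ≈ 1.401290

1.401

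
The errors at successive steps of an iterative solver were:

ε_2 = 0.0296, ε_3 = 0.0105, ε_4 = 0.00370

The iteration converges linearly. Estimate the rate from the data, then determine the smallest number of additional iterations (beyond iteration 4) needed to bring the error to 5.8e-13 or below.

Rate ρ ≈ ε_4/ε_3 = 0.00370/0.0105 = 0.3524.
After j more steps, ε_{4+j} ≈ 0.00370·ρ^j; need ρ^j ≤ 5.8e-13/0.00370 = 1.56757e-10.
j ≥ ln(1.56757e-10)/ln(0.3524) = -22.5763/-1.04299 = 21.646.
So 22 more iterations are needed.

22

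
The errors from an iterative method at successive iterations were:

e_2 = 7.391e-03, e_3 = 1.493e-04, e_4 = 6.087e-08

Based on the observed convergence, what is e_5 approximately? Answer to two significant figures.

1.0e-14

First estimate the order: p ≈ ln(e_4/e_3) / ln(e_3/e_2) = ln(6.087e-08/1.493e-04)/ln(1.493e-04/7.391e-03) = ln(0.000407703)/ln(0.0202002) ≈ 2.0002.
Then e_5 ≈ e_4·(e_4/e_3)^p = 6.087e-08·(0.000407703)^2.0002 = 6.087e-08·1.65962e-07 ≈ 1.01e-14.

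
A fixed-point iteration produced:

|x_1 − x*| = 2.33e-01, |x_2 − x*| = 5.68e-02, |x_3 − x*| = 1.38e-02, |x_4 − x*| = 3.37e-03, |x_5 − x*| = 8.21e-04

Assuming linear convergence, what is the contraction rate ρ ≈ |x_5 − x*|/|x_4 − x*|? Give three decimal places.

ρ ≈ |x_5 − x*|/|x_4 − x*| = 8.21e-04/3.37e-03 = 0.24362

0.244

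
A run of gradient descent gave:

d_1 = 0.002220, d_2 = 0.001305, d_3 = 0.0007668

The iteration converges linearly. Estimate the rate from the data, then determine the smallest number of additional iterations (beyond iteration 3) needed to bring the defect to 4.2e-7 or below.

Rate ρ ≈ d_3/d_2 = 0.0007668/0.001305 = 0.5876.
After j more steps, d_{3+j} ≈ 0.0007668·ρ^j; need ρ^j ≤ 4.2e-7/0.0007668 = 0.000547731.
j ≥ ln(0.000547731)/ln(0.5876) = -7.5097/-0.53171 = 14.124.
So 15 more iterations are needed.

15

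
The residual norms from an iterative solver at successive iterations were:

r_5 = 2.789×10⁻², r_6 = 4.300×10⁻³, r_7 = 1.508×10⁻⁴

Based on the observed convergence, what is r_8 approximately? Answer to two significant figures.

3.7e-7

First estimate the order: p ≈ ln(r_7/r_6) / ln(r_6/r_5) = ln(1.508×10⁻⁴/4.300×10⁻³)/ln(4.300×10⁻³/2.789×10⁻²) = ln(0.0350698)/ln(0.154177) ≈ 1.7920.
Then r_8 ≈ r_7·(r_7/r_6)^p = 1.508×10⁻⁴·(0.0350698)^1.7920 = 1.508×10⁻⁴·0.002469 ≈ 3.723e-07.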